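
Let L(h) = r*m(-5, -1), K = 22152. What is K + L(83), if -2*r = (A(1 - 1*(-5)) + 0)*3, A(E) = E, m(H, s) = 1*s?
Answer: 22161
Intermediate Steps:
m(H, s) = s
r = -9 (r = -((1 - 1*(-5)) + 0)*3/2 = -((1 + 5) + 0)*3/2 = -(6 + 0)*3/2 = -3*3 = -1/2*18 = -9)
L(h) = 9 (L(h) = -9*(-1) = 9)
K + L(83) = 22152 + 9 = 22161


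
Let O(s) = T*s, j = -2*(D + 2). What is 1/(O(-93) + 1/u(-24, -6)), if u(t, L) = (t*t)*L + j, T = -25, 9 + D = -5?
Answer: 3432/7979399 ≈ 0.00043011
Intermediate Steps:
D = -14 (D = -9 - 5 = -14)
j = 24 (j = -2*(-14 + 2) = -2*(-12) = 24)
u(t, L) = 24 + L*t² (u(t, L) = (t*t)*L + 24 = t²*L + 24 = L*t² + 24 = 24 + L*t²)
O(s) = -25*s
1/(O(-93) + 1/u(-24, -6)) = 1/(-25*(-93) + 1/(24 - 6*(-24)²)) = 1/(2325 + 1/(24 - 6*576)) = 1/(2325 + 1/(24 - 3456)) = 1/(2325 + 1/(-3432)) = 1/(2325 - 1/3432) = 1/(7979399/3432) = 3432/7979399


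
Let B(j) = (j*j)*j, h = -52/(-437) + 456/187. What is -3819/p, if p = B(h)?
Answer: -2084101129162385421/9128804838031936 ≈ -228.30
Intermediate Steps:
h = 208996/81719 (h = -52*(-1/437) + 456*(1/187) = 52/437 + 456/187 = 208996/81719 ≈ 2.5575)
B(j) = j³ (B(j) = j²*j = j³)
p = 9128804838031936/545719070217959 (p = (208996/81719)³ = 9128804838031936/545719070217959 ≈ 16.728)
-3819/p = -3819/9128804838031936/545719070217959 = -3819*545719070217959/9128804838031936 = -2084101129162385421/9128804838031936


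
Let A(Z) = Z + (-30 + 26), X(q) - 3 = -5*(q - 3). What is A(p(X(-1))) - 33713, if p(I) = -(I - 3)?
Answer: -33737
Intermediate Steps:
X(q) = 18 - 5*q (X(q) = 3 - 5*(q - 3) = 3 - 5*(-3 + q) = 3 + (15 - 5*q) = 18 - 5*q)
p(I) = 3 - I (p(I) = -(-3 + I) = 3 - I)
A(Z) = -4 + Z (A(Z) = Z - 4 = -4 + Z)
A(p(X(-1))) - 33713 = (-4 + (3 - (18 - 5*(-1)))) - 33713 = (-4 + (3 - (18 + 5))) - 33713 = (-4 + (3 - 1*23)) - 33713 = (-4 + (3 - 23)) - 33713 = (-4 - 20) - 33713 = -24 - 33713 = -33737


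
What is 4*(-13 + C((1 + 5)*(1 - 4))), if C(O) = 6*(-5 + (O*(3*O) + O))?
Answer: 22724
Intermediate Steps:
C(O) = -30 + 6*O + 18*O**2 (C(O) = 6*(-5 + (3*O**2 + O)) = 6*(-5 + (O + 3*O**2)) = 6*(-5 + O + 3*O**2) = -30 + 6*O + 18*O**2)
4*(-13 + C((1 + 5)*(1 - 4))) = 4*(-13 + (-30 + 6*((1 + 5)*(1 - 4)) + 18*((1 + 5)*(1 - 4))**2)) = 4*(-13 + (-30 + 6*(6*(-3)) + 18*(6*(-3))**2)) = 4*(-13 + (-30 + 6*(-18) + 18*(-18)**2)) = 4*(-13 + (-30 - 108 + 18*324)) = 4*(-13 + (-30 - 108 + 5832)) = 4*(-13 + 5694) = 4*5681 = 22724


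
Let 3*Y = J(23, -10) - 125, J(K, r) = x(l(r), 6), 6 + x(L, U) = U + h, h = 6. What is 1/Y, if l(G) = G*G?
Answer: -3/119 ≈ -0.025210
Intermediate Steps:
l(G) = G²
x(L, U) = U (x(L, U) = -6 + (U + 6) = -6 + (6 + U) = U)
J(K, r) = 6
Y = -119/3 (Y = (6 - 125)/3 = (⅓)*(-119) = -119/3 ≈ -39.667)
1/Y = 1/(-119/3) = -3/119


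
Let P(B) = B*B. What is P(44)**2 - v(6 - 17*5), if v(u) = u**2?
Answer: 3741855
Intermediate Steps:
P(B) = B**2
P(44)**2 - v(6 - 17*5) = (44**2)**2 - (6 - 17*5)**2 = 1936**2 - (6 - 85)**2 = 3748096 - 1*(-79)**2 = 3748096 - 1*6241 = 3748096 - 6241 = 3741855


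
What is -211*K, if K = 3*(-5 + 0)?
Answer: 3165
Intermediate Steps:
K = -15 (K = 3*(-5) = -15)
-211*K = -211*(-15) = 3165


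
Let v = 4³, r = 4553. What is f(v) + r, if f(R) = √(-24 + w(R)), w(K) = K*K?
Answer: 4553 + 2*√1018 ≈ 4616.8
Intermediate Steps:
w(K) = K²
v = 64
f(R) = √(-24 + R²)
f(v) + r = √(-24 + 64²) + 4553 = √(-24 + 4096) + 4553 = √4072 + 4553 = 2*√1018 + 4553 = 4553 + 2*√1018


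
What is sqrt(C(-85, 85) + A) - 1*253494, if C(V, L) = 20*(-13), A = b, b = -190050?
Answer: -253494 + I*sqrt(190310) ≈ -2.5349e+5 + 436.25*I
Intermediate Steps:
A = -190050
C(V, L) = -260
sqrt(C(-85, 85) + A) - 1*253494 = sqrt(-260 - 190050) - 1*253494 = sqrt(-190310) - 253494 = I*sqrt(190310) - 253494 = -253494 + I*sqrt(190310)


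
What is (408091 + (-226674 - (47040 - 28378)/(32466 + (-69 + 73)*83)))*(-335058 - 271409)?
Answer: -58202208611364/529 ≈ -1.1002e+11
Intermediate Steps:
(408091 + (-226674 - (47040 - 28378)/(32466 + (-69 + 73)*83)))*(-335058 - 271409) = (408091 + (-226674 - 18662/(32466 + 4*83)))*(-606467) = (408091 + (-226674 - 18662/(32466 + 332)))*(-606467) = (408091 + (-226674 - 18662/32798))*(-606467) = (408091 + (-226674 - 1*301/529))*(-606467) = (408091 + (-226674 - 301/529))*(-606467) = (408091 - 119910847/529)*(-606467) = (95969292/529)*(-606467) = -58202208611364/529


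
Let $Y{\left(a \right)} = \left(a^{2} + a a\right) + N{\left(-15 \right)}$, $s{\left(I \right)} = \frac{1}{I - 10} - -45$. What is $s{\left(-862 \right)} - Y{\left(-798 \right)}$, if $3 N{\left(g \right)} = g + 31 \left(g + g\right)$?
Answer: $- \frac{1110272257}{872} \approx -1.2732 \cdot 10^{6}$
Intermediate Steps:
$N{\left(g \right)} = 21 g$ ($N{\left(g \right)} = \frac{g + 31 \left(g + g\right)}{3} = \frac{g + 31 \cdot 2 g}{3} = \frac{g + 62 g}{3} = \frac{63 g}{3} = 21 g$)
$s{\left(I \right)} = 45 + \frac{1}{-10 + I}$ ($s{\left(I \right)} = \frac{1}{-10 + I} + 45 = 45 + \frac{1}{-10 + I}$)
$Y{\left(a \right)} = -315 + 2 a^{2}$ ($Y{\left(a \right)} = \left(a^{2} + a a\right) + 21 \left(-15\right) = \left(a^{2} + a^{2}\right) - 315 = 2 a^{2} - 315 = -315 + 2 a^{2}$)
$s{\left(-862 \right)} - Y{\left(-798 \right)} = \frac{-449 + 45 \left(-862\right)}{-10 - 862} - \left(-315 + 2 \left(-798\right)^{2}\right) = \frac{-449 - 38790}{-872} - \left(-315 + 2 \cdot 636804\right) = \left(- \frac{1}{872}\right) \left(-39239\right) - \left(-315 + 1273608\right) = \frac{39239}{872} - 1273293 = - \frac{1110272257}{872}$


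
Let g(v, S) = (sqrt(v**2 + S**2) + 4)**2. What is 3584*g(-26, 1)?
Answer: 2483712 + 28672*sqrt(677) ≈ 3.2297e+6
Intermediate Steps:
g(v, S) = (4 + sqrt(S**2 + v**2))**2 (g(v, S) = (sqrt(S**2 + v**2) + 4)**2 = (4 + sqrt(S**2 + v**2))**2)
3584*g(-26, 1) = 3584*(4 + sqrt(1**2 + (-26)**2))**2 = 3584*(4 + sqrt(1 + 676))**2 = 3584*(4 + sqrt(677))**2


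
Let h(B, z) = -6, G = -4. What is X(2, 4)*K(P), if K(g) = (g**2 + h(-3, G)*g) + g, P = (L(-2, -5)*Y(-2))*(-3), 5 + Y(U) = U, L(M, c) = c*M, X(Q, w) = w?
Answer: 172200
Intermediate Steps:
L(M, c) = M*c
Y(U) = -5 + U
P = 210 (P = ((-2*(-5))*(-5 - 2))*(-3) = (10*(-7))*(-3) = -70*(-3) = 210)
K(g) = g**2 - 5*g (K(g) = (g**2 - 6*g) + g = g**2 - 5*g)
X(2, 4)*K(P) = 4*(210*(-5 + 210)) = 4*(210*205) = 4*43050 = 172200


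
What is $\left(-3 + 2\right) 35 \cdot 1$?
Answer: $-35$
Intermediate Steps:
$\left(-3 + 2\right) 35 \cdot 1 = \left(-1\right) 35 \cdot 1 = \left(-35\right) 1 = -35$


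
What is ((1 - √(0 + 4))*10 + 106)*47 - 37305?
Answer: -32793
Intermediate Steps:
((1 - √(0 + 4))*10 + 106)*47 - 37305 = ((1 - √4)*10 + 106)*47 - 37305 = ((1 - 1*2)*10 + 106)*47 - 37305 = ((1 - 2)*10 + 106)*47 - 37305 = (-1*10 + 106)*47 - 37305 = (-10 + 106)*47 - 37305 = 96*47 - 37305 = 4512 - 37305 = -32793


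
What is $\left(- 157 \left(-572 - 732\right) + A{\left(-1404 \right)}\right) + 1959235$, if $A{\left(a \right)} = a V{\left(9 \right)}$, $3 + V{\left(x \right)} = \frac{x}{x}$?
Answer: $2166771$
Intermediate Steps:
$V{\left(x \right)} = -2$ ($V{\left(x \right)} = -3 + \frac{x}{x} = -3 + 1 = -2$)
$A{\left(a \right)} = - 2 a$ ($A{\left(a \right)} = a \left(-2\right) = - 2 a$)
$\left(- 157 \left(-572 - 732\right) + A{\left(-1404 \right)}\right) + 1959235 = \left(- 157 \left(-572 - 732\right) - -2808\right) + 1959235 = \left(\left(-157\right) \left(-1304\right) + 2808\right) + 1959235 = \left(204728 + 2808\right) + 1959235 = 207536 + 1959235 = 2166771$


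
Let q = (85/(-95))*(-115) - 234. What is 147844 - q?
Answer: 2811527/19 ≈ 1.4798e+5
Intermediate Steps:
q = -2491/19 (q = (85*(-1/95))*(-115) - 234 = -17/19*(-115) - 234 = 1955/19 - 234 = -2491/19 ≈ -131.11)
147844 - q = 147844 - 1*(-2491/19) = 147844 + 2491/19 = 2811527/19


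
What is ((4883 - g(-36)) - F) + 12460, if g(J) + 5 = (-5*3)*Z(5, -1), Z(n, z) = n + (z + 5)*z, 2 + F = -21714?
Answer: 39079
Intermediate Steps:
F = -21716 (F = -2 - 21714 = -21716)
Z(n, z) = n + z*(5 + z) (Z(n, z) = n + (5 + z)*z = n + z*(5 + z))
g(J) = -20 (g(J) = -5 + (-5*3)*(5 + (-1)² + 5*(-1)) = -5 - 15*(5 + 1 - 5) = -5 - 15*1 = -5 - 15 = -20)
((4883 - g(-36)) - F) + 12460 = ((4883 - 1*(-20)) - 1*(-21716)) + 12460 = ((4883 + 20) + 21716) + 12460 = (4903 + 21716) + 12460 = 26619 + 12460 = 39079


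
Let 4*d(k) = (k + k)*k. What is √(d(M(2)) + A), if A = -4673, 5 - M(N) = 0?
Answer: I*√18642/2 ≈ 68.268*I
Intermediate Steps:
M(N) = 5 (M(N) = 5 - 1*0 = 5 + 0 = 5)
d(k) = k²/2 (d(k) = ((k + k)*k)/4 = ((2*k)*k)/4 = (2*k²)/4 = k²/2)
√(d(M(2)) + A) = √((½)*5² - 4673) = √((½)*25 - 4673) = √(25/2 - 4673) = √(-9321/2) = I*√18642/2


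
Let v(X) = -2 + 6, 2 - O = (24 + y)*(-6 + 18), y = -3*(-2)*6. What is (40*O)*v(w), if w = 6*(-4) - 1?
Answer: -114880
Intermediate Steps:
y = 36 (y = 6*6 = 36)
O = -718 (O = 2 - (24 + 36)*(-6 + 18) = 2 - 60*12 = 2 - 1*720 = 2 - 720 = -718)
w = -25 (w = -24 - 1 = -25)
v(X) = 4
(40*O)*v(w) = (40*(-718))*4 = -28720*4 = -114880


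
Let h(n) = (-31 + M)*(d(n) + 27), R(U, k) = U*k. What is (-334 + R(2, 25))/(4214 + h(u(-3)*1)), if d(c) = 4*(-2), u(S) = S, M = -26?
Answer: -284/3131 ≈ -0.090706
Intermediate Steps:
d(c) = -8
h(n) = -1083 (h(n) = (-31 - 26)*(-8 + 27) = -57*19 = -1083)
(-334 + R(2, 25))/(4214 + h(u(-3)*1)) = (-334 + 2*25)/(4214 - 1083) = (-334 + 50)/3131 = -284*1/3131 = -284/3131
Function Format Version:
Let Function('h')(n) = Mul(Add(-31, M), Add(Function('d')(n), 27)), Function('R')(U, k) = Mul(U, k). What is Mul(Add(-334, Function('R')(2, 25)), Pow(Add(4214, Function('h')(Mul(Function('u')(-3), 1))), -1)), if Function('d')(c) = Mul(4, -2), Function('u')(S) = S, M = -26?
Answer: Rational(-284, 3131) ≈ -0.090706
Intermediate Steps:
Function('d')(c) = -8
Function('h')(n) = -1083 (Function('h')(n) = Mul(Add(-31, -26), Add(-8, 27)) = Mul(-57, 19) = -1083)
Mul(Add(-334, Function('R')(2, 25)), Pow(Add(4214, Function('h')(Mul(Function('u')(-3), 1))), -1)) = Mul(Add(-334, Mul(2, 25)), Pow(Add(4214, -1083), -1)) = Mul(Add(-334, 50), Pow(3131, -1)) = Mul(-284, Rational(1, 3131)) = Rational(-284, 3131)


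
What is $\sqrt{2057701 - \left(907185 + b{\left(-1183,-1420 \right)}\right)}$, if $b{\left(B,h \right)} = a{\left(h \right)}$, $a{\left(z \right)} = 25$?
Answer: $\sqrt{1150491} \approx 1072.6$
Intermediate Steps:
$b{\left(B,h \right)} = 25$
$\sqrt{2057701 - \left(907185 + b{\left(-1183,-1420 \right)}\right)} = \sqrt{2057701 - 907210} = \sqrt{1150491}$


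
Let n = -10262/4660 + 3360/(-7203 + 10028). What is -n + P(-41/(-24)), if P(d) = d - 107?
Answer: -329467103/3159480 ≈ -104.28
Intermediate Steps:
P(d) = -107 + d
n = -266651/263290 (n = -10262*1/4660 + 3360/2825 = -5131/2330 + 3360*(1/2825) = -5131/2330 + 672/565 = -266651/263290 ≈ -1.0128)
-n + P(-41/(-24)) = -1*(-266651/263290) + (-107 - 41/(-24)) = 266651/263290 + (-107 - 41*(-1/24)) = 266651/263290 + (-107 + 41/24) = 266651/263290 - 2527/24 = -329467103/3159480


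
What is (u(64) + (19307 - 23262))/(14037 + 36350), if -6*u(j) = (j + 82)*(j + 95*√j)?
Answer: -72017/151161 ≈ -0.47643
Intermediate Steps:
u(j) = -(82 + j)*(j + 95*√j)/6 (u(j) = -(j + 82)*(j + 95*√j)/6 = -(82 + j)*(j + 95*√j)/6)
(u(64) + (19307 - 23262))/(14037 + 36350) = ((-3895*√64/3 - 95*64^(3/2)/6 - 41/3*64 - ⅙*64²) + (19307 - 23262))/(14037 + 36350) = ((-3895/3*8 - 95/6*512 - 2624/3 - ⅙*4096) - 3955)/50387 = ((-31160/3 - 24320/3 - 2624/3 - 2048/3) - 3955)*(1/50387) = (-60152/3 - 3955)*(1/50387) = -72017/3*1/50387 = -72017/151161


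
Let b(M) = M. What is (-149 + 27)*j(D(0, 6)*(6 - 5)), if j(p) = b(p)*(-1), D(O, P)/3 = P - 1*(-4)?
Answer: 3660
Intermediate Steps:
D(O, P) = 12 + 3*P (D(O, P) = 3*(P - 1*(-4)) = 3*(P + 4) = 3*(4 + P) = 12 + 3*P)
j(p) = -p (j(p) = p*(-1) = -p)
(-149 + 27)*j(D(0, 6)*(6 - 5)) = (-149 + 27)*(-(12 + 3*6)*(6 - 5)) = -(-122)*(12 + 18)*1 = -(-122)*30*1 = -(-122)*30 = -122*(-30) = 3660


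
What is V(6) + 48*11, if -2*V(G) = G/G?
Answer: 1055/2 ≈ 527.50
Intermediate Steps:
V(G) = -1/2 (V(G) = -G/(2*G) = -1/2*1 = -1/2)
V(6) + 48*11 = -1/2 + 48*11 = -1/2 + 528 = 1055/2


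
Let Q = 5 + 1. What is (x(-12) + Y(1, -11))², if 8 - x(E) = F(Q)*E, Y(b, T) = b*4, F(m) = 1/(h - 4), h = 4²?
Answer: 169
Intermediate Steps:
h = 16
Q = 6
F(m) = 1/12 (F(m) = 1/(16 - 4) = 1/12)
Y(b, T) = 4*b
x(E) = 8 - E/12
(x(-12) + Y(1, -11))² = ((8 - 1/12*(-12)) + 4*1)² = ((8 + 1) + 4)² = (9 + 4)² = 13² = 169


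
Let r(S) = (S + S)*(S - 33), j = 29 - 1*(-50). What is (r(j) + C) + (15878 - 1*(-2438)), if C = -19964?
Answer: 5620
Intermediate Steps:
j = 79 (j = 29 + 50 = 79)
r(S) = 2*S*(-33 + S) (r(S) = (2*S)*(-33 + S) = 2*S*(-33 + S))
(r(j) + C) + (15878 - 1*(-2438)) = (2*79*(-33 + 79) - 19964) + (15878 - 1*(-2438)) = (2*79*46 - 19964) + (15878 + 2438) = (7268 - 19964) + 18316 = -12696 + 18316 = 5620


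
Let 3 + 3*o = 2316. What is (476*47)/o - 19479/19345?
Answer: 417768031/14914995 ≈ 28.010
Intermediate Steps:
o = 771 (o = -1 + (⅓)*2316 = -1 + 772 = 771)
(476*47)/o - 19479/19345 = (476*47)/771 - 19479/19345 = 22372*(1/771) - 19479*1/19345 = 22372/771 - 19479/19345 = 417768031/14914995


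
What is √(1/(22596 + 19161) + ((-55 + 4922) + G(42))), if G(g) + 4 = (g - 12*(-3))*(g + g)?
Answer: 2*√4975932776523/41757 ≈ 106.84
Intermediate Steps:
G(g) = -4 + 2*g*(36 + g) (G(g) = -4 + (g - 12*(-3))*(g + g) = -4 + (g + 36)*(2*g) = -4 + (36 + g)*(2*g) = -4 + 2*g*(36 + g))
√(1/(22596 + 19161) + ((-55 + 4922) + G(42))) = √(1/(22596 + 19161) + ((-55 + 4922) + (-4 + 2*42² + 72*42))) = √(1/41757 + (4867 + (-4 + 2*1764 + 3024))) = √(1/41757 + (4867 + (-4 + 3528 + 3024))) = √(1/41757 + (4867 + 6548)) = √(1/41757 + 11415) = √(476656156/41757) = 2*√4975932776523/41757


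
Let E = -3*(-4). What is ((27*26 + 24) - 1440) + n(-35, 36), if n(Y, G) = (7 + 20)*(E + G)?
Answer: 582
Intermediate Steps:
E = 12
n(Y, G) = 324 + 27*G (n(Y, G) = (7 + 20)*(12 + G) = 27*(12 + G) = 324 + 27*G)
((27*26 + 24) - 1440) + n(-35, 36) = ((27*26 + 24) - 1440) + (324 + 27*36) = ((702 + 24) - 1440) + (324 + 972) = (726 - 1440) + 1296 = -714 + 1296 = 582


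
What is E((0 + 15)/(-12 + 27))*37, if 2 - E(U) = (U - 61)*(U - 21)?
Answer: -44326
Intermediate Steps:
E(U) = 2 - (-61 + U)*(-21 + U) (E(U) = 2 - (U - 61)*(U - 21) = 2 - (-61 + U)*(-21 + U))
E((0 + 15)/(-12 + 27))*37 = (-1279 - ((0 + 15)/(-12 + 27))² + 82*((0 + 15)/(-12 + 27)))*37 = (-1279 - (15/15)² + 82*(15/15))*37 = (-1279 - (15*(1/15))² + 82*(15*(1/15)))*37 = (-1279 - 1*1² + 82*1)*37 = (-1279 - 1*1 + 82)*37 = (-1279 - 1 + 82)*37 = -1198*37 = -44326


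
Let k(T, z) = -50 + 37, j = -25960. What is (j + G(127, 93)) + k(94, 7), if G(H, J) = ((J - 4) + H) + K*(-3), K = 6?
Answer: -25775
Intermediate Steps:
k(T, z) = -13
G(H, J) = -22 + H + J (G(H, J) = ((J - 4) + H) + 6*(-3) = ((-4 + J) + H) - 18 = (-4 + H + J) - 18 = -22 + H + J)
(j + G(127, 93)) + k(94, 7) = (-25960 + (-22 + 127 + 93)) - 13 = (-25960 + 198) - 13 = -25762 - 13 = -25775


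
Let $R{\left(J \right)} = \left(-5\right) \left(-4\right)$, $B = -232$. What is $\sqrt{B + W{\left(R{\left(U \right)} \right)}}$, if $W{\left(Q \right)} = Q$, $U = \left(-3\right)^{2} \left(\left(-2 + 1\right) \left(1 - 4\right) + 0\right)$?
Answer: $2 i \sqrt{53} \approx 14.56 i$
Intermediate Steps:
$U = 27$ ($U = 9 \left(\left(-1\right) \left(-3\right) + 0\right) = 9 \left(3 + 0\right) = 9 \cdot 3 = 27$)
$R{\left(J \right)} = 20$
$\sqrt{B + W{\left(R{\left(U \right)} \right)}} = \sqrt{-232 + 20} = \sqrt{-212} = 2 i \sqrt{53}$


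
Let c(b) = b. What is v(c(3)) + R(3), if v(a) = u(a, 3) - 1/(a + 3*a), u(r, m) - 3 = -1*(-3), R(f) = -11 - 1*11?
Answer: -193/12 ≈ -16.083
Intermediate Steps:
R(f) = -22 (R(f) = -11 - 11 = -22)
u(r, m) = 6 (u(r, m) = 3 - 1*(-3) = 3 + 3 = 6)
v(a) = 6 - 1/(4*a) (v(a) = 6 - 1/(a + 3*a) = 6 - 1/(4*a))
v(c(3)) + R(3) = (6 - ¼/3) - 22 = (6 - ¼*⅓) - 22 = (6 - 1/12) - 22 = 71/12 - 22 = -193/12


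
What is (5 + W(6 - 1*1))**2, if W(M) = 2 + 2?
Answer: 81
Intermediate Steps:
W(M) = 4
(5 + W(6 - 1*1))**2 = (5 + 4)**2 = 9**2 = 81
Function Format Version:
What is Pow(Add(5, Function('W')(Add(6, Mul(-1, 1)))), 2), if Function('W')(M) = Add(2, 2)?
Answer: 81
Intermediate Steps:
Function('W')(M) = 4
Pow(Add(5, Function('W')(Add(6, Mul(-1, 1)))), 2) = Pow(Add(5, 4), 2) = Pow(9, 2) = 81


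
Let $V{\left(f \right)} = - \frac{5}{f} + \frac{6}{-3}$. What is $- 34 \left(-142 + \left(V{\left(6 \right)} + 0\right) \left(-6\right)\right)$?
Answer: $4250$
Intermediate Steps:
$V{\left(f \right)} = -2 - \frac{5}{f}$ ($V{\left(f \right)} = - \frac{5}{f} + 6 \left(- \frac{1}{3}\right) = - \frac{5}{f} - 2 = -2 - \frac{5}{f}$)
$- 34 \left(-142 + \left(V{\left(6 \right)} + 0\right) \left(-6\right)\right) = - 34 \left(-142 + \left(\left(-2 - \frac{5}{6}\right) + 0\right) \left(-6\right)\right) = - 34 \left(-142 + \left(- \frac{17}{6} + 0\right) \left(-6\right)\right) = - 34 \left(-142 - -17\right) = - 34 \left(-142 + 17\right) = \left(-34\right) \left(-125\right) = 4250$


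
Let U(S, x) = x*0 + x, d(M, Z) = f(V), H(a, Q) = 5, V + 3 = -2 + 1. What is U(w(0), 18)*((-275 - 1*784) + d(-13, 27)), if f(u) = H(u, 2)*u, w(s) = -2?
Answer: -19422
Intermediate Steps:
V = -4 (V = -3 + (-2 + 1) = -3 - 1 = -4)
f(u) = 5*u
d(M, Z) = -20 (d(M, Z) = 5*(-4) = -20)
U(S, x) = x (U(S, x) = 0 + x = x)
U(w(0), 18)*((-275 - 1*784) + d(-13, 27)) = 18*((-275 - 1*784) - 20) = 18*((-275 - 784) - 20) = 18*(-1059 - 20) = 18*(-1079) = -19422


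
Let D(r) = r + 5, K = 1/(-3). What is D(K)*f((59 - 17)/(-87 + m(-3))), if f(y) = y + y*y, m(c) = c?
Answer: -784/675 ≈ -1.1615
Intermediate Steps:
f(y) = y + y²
K = -⅓ (K = 1*(-⅓) = -⅓ ≈ -0.33333)
D(r) = 5 + r
D(K)*f((59 - 17)/(-87 + m(-3))) = (5 - ⅓)*(((59 - 17)/(-87 - 3))*(1 + (59 - 17)/(-87 - 3))) = 14*((42/(-90))*(1 + 42/(-90)))/3 = 14*((42*(-1/90))*(1 + 42*(-1/90)))/3 = 14*(-7*(1 - 7/15)/15)/3 = 14*(-7/15*8/15)/3 = (14/3)*(-56/225) = -784/675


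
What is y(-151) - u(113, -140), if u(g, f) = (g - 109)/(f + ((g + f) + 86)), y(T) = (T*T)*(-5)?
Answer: -9234401/81 ≈ -1.1401e+5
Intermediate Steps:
y(T) = -5*T² (y(T) = T²*(-5) = -5*T²)
u(g, f) = (-109 + g)/(86 + g + 2*f) (u(g, f) = (-109 + g)/(f + ((f + g) + 86)) = (-109 + g)/(f + (86 + f + g)) = (-109 + g)/(86 + g + 2*f))
y(-151) - u(113, -140) = -5*(-151)² - (-109 + 113)/(86 + 113 + 2*(-140)) = -5*22801 - 4/(86 + 113 - 280) = -114005 - 4/(-81) = -114005 - (-1)*4/81 = -114005 - 1*(-4/81) = -114005 + 4/81 = -9234401/81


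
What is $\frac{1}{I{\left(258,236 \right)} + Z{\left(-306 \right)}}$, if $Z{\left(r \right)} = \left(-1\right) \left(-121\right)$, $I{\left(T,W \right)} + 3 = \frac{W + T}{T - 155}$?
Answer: $\frac{103}{12648} \approx 0.0081436$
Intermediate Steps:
$I{\left(T,W \right)} = -3 + \frac{T + W}{-155 + T}$ ($I{\left(T,W \right)} = -3 + \frac{W + T}{T - 155} = -3 + \frac{T + W}{-155 + T}$)
$Z{\left(r \right)} = 121$
$\frac{1}{I{\left(258,236 \right)} + Z{\left(-306 \right)}} = \frac{1}{\frac{465 + 236 - 516}{-155 + 258} + 121} = \frac{1}{\frac{465 + 236 - 516}{103} + 121} = \frac{1}{\frac{1}{103} \cdot 185 + 121} = \frac{1}{\frac{185}{103} + 121} = \frac{1}{\frac{12648}{103}} = \frac{103}{12648}$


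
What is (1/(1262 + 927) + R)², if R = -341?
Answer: 557184616704/4791721 ≈ 1.1628e+5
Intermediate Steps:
(1/(1262 + 927) + R)² = (1/(1262 + 927) - 341)² = (1/2189 - 341)² = (-746448/2189)² = 557184616704/4791721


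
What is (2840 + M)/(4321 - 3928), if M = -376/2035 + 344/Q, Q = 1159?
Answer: 2232862952/308972015 ≈ 7.2267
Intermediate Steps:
M = 264256/2358565 (M = -376/2035 + 344/1159 = 264256/2358565 ≈ 0.11204)
(2840 + M)/(4321 - 3928) = (2840 + 264256/2358565)/(4321 - 3928) = (6698588856/2358565)/393 = (6698588856/2358565)*(1/393) = 2232862952/308972015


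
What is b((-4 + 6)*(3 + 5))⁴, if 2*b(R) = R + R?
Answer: 65536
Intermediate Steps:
b(R) = R (b(R) = (R + R)/2 = (2*R)/2 = R)
b((-4 + 6)*(3 + 5))⁴ = ((-4 + 6)*(3 + 5))⁴ = (2*8)⁴ = 16⁴ = 65536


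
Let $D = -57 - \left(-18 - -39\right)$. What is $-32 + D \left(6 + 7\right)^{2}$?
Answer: $-13214$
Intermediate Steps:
$D = -78$ ($D = -57 - \left(-18 + 39\right) = -57 - 21 = -78$)
$-32 + D \left(6 + 7\right)^{2} = -32 - 78 \left(6 + 7\right)^{2} = -32 - 78 \cdot 13^{2} = -32 - 13182 = -13214$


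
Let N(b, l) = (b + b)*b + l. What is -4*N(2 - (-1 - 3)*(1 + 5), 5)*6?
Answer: -32568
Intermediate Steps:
N(b, l) = l + 2*b² (N(b, l) = (2*b)*b + l = 2*b² + l = l + 2*b²)
-4*N(2 - (-1 - 3)*(1 + 5), 5)*6 = -4*(5 + 2*(2 - (-1 - 3)*(1 + 5))²)*6 = -4*(5 + 2*(2 - (-4)*6)²)*6 = -4*(5 + 2*(2 - 1*(-24))²)*6 = -4*(5 + 2*(2 + 24)²)*6 = -4*(5 + 2*26²)*6 = -4*(5 + 2*676)*6 = -4*(5 + 1352)*6 = -4*1357*6 = -5428*6 = -32568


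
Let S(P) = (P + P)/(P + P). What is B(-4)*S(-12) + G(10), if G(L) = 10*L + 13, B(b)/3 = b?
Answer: 101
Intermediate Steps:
B(b) = 3*b
G(L) = 13 + 10*L
S(P) = 1 (S(P) = (2*P)/((2*P)) = (2*P)*(1/(2*P)) = 1)
B(-4)*S(-12) + G(10) = (3*(-4))*1 + (13 + 10*10) = -12*1 + (13 + 100) = -12 + 113 = 101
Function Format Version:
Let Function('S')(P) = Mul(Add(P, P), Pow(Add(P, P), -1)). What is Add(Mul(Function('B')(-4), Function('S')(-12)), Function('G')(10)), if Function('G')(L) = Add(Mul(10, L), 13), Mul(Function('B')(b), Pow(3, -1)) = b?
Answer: 101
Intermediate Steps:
Function('B')(b) = Mul(3, b)
Function('G')(L) = Add(13, Mul(10, L))
Function('S')(P) = 1 (Function('S')(P) = Mul(Mul(2, P), Pow(Mul(2, P), -1)) = Mul(Mul(2, P), Mul(Rational(1, 2), Pow(P, -1))) = 1)
Add(Mul(Function('B')(-4), Function('S')(-12)), Function('G')(10)) = Add(Mul(Mul(3, -4), 1), Add(13, Mul(10, 10))) = Add(Mul(-12, 1), Add(13, 100)) = Add(-12, 113) = 101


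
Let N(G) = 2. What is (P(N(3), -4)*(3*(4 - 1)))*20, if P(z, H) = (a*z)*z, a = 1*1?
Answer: 720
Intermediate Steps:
a = 1
P(z, H) = z² (P(z, H) = (1*z)*z = z*z = z²)
(P(N(3), -4)*(3*(4 - 1)))*20 = (2²*(3*(4 - 1)))*20 = (4*(3*3))*20 = (4*9)*20 = 36*20 = 720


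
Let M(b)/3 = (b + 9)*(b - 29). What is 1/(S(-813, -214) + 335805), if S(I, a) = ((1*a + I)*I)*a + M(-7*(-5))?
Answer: -1/178342917 ≈ -5.6072e-9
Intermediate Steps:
M(b) = 3*(-29 + b)*(9 + b) (M(b) = 3*((b + 9)*(b - 29)) = 3*((9 + b)*(-29 + b)) = 3*((-29 + b)*(9 + b)) = 3*(-29 + b)*(9 + b))
S(I, a) = 792 + I*a*(I + a) (S(I, a) = ((1*a + I)*I)*a + (-783 - (-420)*(-5) + 3*(-7*(-5))²) = ((a + I)*I)*a + (-783 - 60*35 + 3*35²) = ((I + a)*I)*a + (-783 - 2100 + 3*1225) = (I*(I + a))*a + (-783 - 2100 + 3675) = I*a*(I + a) + 792 = 792 + I*a*(I + a))
1/(S(-813, -214) + 335805) = 1/((792 - 813*(-214)² - 214*(-813)²) + 335805) = 1/((792 - 813*45796 - 214*660969) + 335805) = 1/((792 - 37232148 - 141447366) + 335805) = 1/(-178678722 + 335805) = 1/(-178342917) = -1/178342917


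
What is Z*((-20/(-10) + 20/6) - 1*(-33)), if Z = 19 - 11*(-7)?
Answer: 3680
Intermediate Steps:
Z = 96 (Z = 19 + 77 = 96)
Z*((-20/(-10) + 20/6) - 1*(-33)) = 96*((-20/(-10) + 20/6) - 1*(-33)) = 96*((-20*(-⅒) + 20*(⅙)) + 33) = 96*((2 + 10/3) + 33) = 96*(16/3 + 33) = 96*(115/3) = 3680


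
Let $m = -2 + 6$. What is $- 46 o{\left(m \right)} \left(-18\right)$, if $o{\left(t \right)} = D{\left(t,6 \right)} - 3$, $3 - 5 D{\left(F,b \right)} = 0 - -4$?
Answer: $- \frac{13248}{5} \approx -2649.6$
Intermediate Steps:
$D{\left(F,b \right)} = - \frac{1}{5}$ ($D{\left(F,b \right)} = \frac{3}{5} - \frac{0 - -4}{5} = \frac{3}{5} - \frac{0 + 4}{5} = \frac{3}{5} - \frac{4}{5} = - \frac{1}{5}$)
$m = 4$
$o{\left(t \right)} = - \frac{16}{5}$ ($o{\left(t \right)} = - \frac{1}{5} - 3 = - \frac{16}{5}$)
$- 46 o{\left(m \right)} \left(-18\right) = \left(-46\right) \left(- \frac{16}{5}\right) \left(-18\right) = \frac{736}{5} \left(-18\right) = - \frac{13248}{5}$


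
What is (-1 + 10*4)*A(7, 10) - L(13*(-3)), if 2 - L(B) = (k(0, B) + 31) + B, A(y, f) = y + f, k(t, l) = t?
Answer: 653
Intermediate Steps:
A(y, f) = f + y
L(B) = -29 - B (L(B) = 2 - ((0 + 31) + B) = 2 - (31 + B) = 2 + (-31 - B) = -29 - B)
(-1 + 10*4)*A(7, 10) - L(13*(-3)) = (-1 + 10*4)*(10 + 7) - (-29 - 13*(-3)) = (-1 + 40)*17 - (-29 - 1*(-39)) = 39*17 - (-29 + 39) = 663 - 1*10 = 663 - 10 = 653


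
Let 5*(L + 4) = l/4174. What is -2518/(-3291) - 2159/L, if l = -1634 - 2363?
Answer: 49502410372/95962269 ≈ 515.85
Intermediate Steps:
l = -3997
L = -87477/20870 (L = -4 + (-3997/4174)/5 = -4 + (-3997*1/4174)/5 = -4 + (1/5)*(-3997/4174) = -4 - 3997/20870 = -87477/20870 ≈ -4.1915)
-2518/(-3291) - 2159/L = -2518/(-3291) - 2159/(-87477/20870) = -2518*(-1/3291) - 2159*(-20870/87477) = 2518/3291 + 45058330/87477 = 49502410372/95962269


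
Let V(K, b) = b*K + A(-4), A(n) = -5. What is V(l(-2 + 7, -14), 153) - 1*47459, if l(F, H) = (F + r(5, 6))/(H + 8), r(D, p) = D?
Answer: -47719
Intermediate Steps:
l(F, H) = (5 + F)/(8 + H) (l(F, H) = (F + 5)/(H + 8) = (5 + F)/(8 + H))
V(K, b) = -5 + K*b (V(K, b) = b*K - 5 = K*b - 5 = -5 + K*b)
V(l(-2 + 7, -14), 153) - 1*47459 = (-5 + ((5 + (-2 + 7))/(8 - 14))*153) - 1*47459 = (-5 + ((5 + 5)/(-6))*153) - 47459 = (-5 - ⅙*10*153) - 47459 = (-5 - 5/3*153) - 47459 = (-5 - 255) - 47459 = -260 - 47459 = -47719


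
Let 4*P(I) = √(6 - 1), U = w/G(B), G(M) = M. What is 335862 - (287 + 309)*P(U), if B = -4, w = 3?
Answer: 335862 - 149*√5 ≈ 3.3553e+5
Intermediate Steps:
U = -¾ (U = 3/(-4) = 3*(-¼) = -¾ ≈ -0.75000)
P(I) = √5/4 (P(I) = √(6 - 1)/4 = √5/4)
335862 - (287 + 309)*P(U) = 335862 - (287 + 309)*√5/4 = 335862 - 596*√5/4 = 335862 - 149*√5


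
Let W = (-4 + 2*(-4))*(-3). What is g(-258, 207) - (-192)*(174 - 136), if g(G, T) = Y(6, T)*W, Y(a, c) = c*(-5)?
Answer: -29964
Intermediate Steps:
Y(a, c) = -5*c
W = 36 (W = (-4 - 8)*(-3) = -12*(-3) = 36)
g(G, T) = -180*T (g(G, T) = -5*T*36 = -180*T)
g(-258, 207) - (-192)*(174 - 136) = -180*207 - (-192)*(174 - 136) = -37260 - (-192)*38 = -37260 - 1*(-7296) = -37260 + 7296 = -29964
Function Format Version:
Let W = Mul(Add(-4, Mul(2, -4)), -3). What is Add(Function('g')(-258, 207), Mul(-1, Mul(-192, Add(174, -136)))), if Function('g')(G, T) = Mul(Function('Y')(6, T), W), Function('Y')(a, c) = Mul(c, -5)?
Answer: -29964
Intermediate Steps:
Function('Y')(a, c) = Mul(-5, c)
W = 36 (W = Mul(Add(-4, -8), -3) = Mul(-12, -3) = 36)
Function('g')(G, T) = Mul(-180, T) (Function('g')(G, T) = Mul(Mul(-5, T), 36) = Mul(-180, T))
Add(Function('g')(-258, 207), Mul(-1, Mul(-192, Add(174, -136)))) = Add(Mul(-180, 207), Mul(-1, Mul(-192, Add(174, -136)))) = Add(-37260, Mul(-1, Mul(-192, 38))) = Add(-37260, Mul(-1, -7296)) = Add(-37260, 7296) = -29964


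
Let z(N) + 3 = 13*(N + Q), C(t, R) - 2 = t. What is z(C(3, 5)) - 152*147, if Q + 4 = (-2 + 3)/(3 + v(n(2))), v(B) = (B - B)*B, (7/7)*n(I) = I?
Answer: -66989/3 ≈ -22330.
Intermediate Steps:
C(t, R) = 2 + t
n(I) = I
v(B) = 0 (v(B) = 0*B = 0)
Q = -11/3 (Q = -4 + (-2 + 3)/(3 + 0) = -4 + 1/3 = -4 + 1*(⅓) = -4 + ⅓ = -11/3 ≈ -3.6667)
z(N) = -152/3 + 13*N (z(N) = -3 + 13*(N - 11/3) = -3 + 13*(-11/3 + N) = -3 + (-143/3 + 13*N) = -152/3 + 13*N)
z(C(3, 5)) - 152*147 = (-152/3 + 13*(2 + 3)) - 152*147 = (-152/3 + 13*5) - 22344 = (-152/3 + 65) - 22344 = 43/3 - 22344 = -66989/3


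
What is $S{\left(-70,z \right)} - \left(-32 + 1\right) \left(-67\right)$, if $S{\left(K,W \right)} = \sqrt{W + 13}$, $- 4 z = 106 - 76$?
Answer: $-2077 + \frac{\sqrt{22}}{2} \approx -2074.7$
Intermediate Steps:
$z = - \frac{15}{2}$ ($z = - \frac{106 - 76}{4} = \left(- \frac{1}{4}\right) 30 = - \frac{15}{2} \approx -7.5$)
$S{\left(K,W \right)} = \sqrt{13 + W}$
$S{\left(-70,z \right)} - \left(-32 + 1\right) \left(-67\right) = \sqrt{13 - \frac{15}{2}} - \left(-32 + 1\right) \left(-67\right) = \sqrt{\frac{11}{2}} - \left(-31\right) \left(-67\right) = \frac{\sqrt{22}}{2} - 2077 = -2077 + \frac{\sqrt{22}}{2}$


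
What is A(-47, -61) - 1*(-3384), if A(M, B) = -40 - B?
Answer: 3405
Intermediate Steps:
A(-47, -61) - 1*(-3384) = (-40 - 1*(-61)) - 1*(-3384) = (-40 + 61) + 3384 = 21 + 3384 = 3405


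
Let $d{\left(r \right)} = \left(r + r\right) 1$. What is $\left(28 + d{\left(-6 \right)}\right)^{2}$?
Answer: $256$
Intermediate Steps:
$d{\left(r \right)} = 2 r$ ($d{\left(r \right)} = 2 r 1 = 2 r$)
$\left(28 + d{\left(-6 \right)}\right)^{2} = \left(28 + 2 \left(-6\right)\right)^{2} = \left(28 - 12\right)^{2} = 16^{2} = 256$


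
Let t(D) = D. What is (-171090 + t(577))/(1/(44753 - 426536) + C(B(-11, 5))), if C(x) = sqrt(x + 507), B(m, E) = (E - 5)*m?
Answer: -65098964679/73899437358122 - 323097814416554541*sqrt(3)/73899437358122 ≈ -7572.8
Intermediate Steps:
B(m, E) = m*(-5 + E) (B(m, E) = (-5 + E)*m = m*(-5 + E))
C(x) = sqrt(507 + x)
(-171090 + t(577))/(1/(44753 - 426536) + C(B(-11, 5))) = (-171090 + 577)/(1/(44753 - 426536) + sqrt(507 - 11*(-5 + 5))) = -170513/(1/(-381783) + sqrt(507 - 11*0)) = -170513/(-1/381783 + sqrt(507 + 0)) = -170513/(-1/381783 + sqrt(507)) = -170513/(-1/381783 + 13*sqrt(3))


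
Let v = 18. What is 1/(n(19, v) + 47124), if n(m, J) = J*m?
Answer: 1/47466 ≈ 2.1068e-5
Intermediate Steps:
1/(n(19, v) + 47124) = 1/(18*19 + 47124) = 1/(342 + 47124) = 1/47466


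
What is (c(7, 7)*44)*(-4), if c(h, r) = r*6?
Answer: -7392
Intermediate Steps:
c(h, r) = 6*r
(c(7, 7)*44)*(-4) = ((6*7)*44)*(-4) = (42*44)*(-4) = 1848*(-4) = -7392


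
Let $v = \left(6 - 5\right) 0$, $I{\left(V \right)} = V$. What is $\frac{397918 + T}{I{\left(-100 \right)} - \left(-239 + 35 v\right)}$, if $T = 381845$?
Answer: $\frac{779763}{139} \approx 5609.8$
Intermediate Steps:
$v = 0$ ($v = 1 \cdot 0 = 0$)
$\frac{397918 + T}{I{\left(-100 \right)} - \left(-239 + 35 v\right)} = \frac{397918 + 381845}{-100 + \left(239 - 0\right)} = \frac{779763}{-100 + \left(239 + 0\right)} = \frac{779763}{-100 + 239} = \frac{779763}{139}$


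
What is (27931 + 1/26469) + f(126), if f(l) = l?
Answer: 742640734/26469 ≈ 28057.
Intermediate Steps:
(27931 + 1/26469) + f(126) = (27931 + 1/26469) + 126 = 739305640/26469 + 126 = 742640734/26469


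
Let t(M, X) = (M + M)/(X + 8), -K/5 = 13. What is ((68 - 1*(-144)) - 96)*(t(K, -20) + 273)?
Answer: 98774/3 ≈ 32925.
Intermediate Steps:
K = -65 (K = -5*13 = -65)
t(M, X) = 2*M/(8 + X) (t(M, X) = (2*M)/(8 + X) = 2*M/(8 + X))
((68 - 1*(-144)) - 96)*(t(K, -20) + 273) = ((68 - 1*(-144)) - 96)*(2*(-65)/(8 - 20) + 273) = ((68 + 144) - 96)*(2*(-65)/(-12) + 273) = (212 - 96)*(2*(-65)*(-1/12) + 273) = 116*(65/6 + 273) = 116*(1703/6) = 98774/3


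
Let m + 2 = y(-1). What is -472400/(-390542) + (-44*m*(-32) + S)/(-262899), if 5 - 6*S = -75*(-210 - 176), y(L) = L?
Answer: 383181530119/308019303774 ≈ 1.2440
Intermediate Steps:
m = -3 (m = -2 - 1 = -3)
S = -28945/6 (S = 5/6 - (-25)*(-210 - 176)/2 = 5/6 - (-25)*(-386)/2 = 5/6 - 1/6*28950 = 5/6 - 4825 = -28945/6 ≈ -4824.2)
-472400/(-390542) + (-44*m*(-32) + S)/(-262899) = -472400/(-390542) + (-44*(-3)*(-32) - 28945/6)/(-262899) = -472400*(-1/390542) + (132*(-32) - 28945/6)*(-1/262899) = 236200/195271 + (-4224 - 28945/6)*(-1/262899) = 236200/195271 - 54289/6*(-1/262899) = 236200/195271 + 54289/1577394 = 383181530119/308019303774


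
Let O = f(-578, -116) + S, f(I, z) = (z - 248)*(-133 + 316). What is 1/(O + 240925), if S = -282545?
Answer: -1/108232 ≈ -9.2394e-6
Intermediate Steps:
f(I, z) = -45384 + 183*z (f(I, z) = (-248 + z)*183 = -45384 + 183*z)
O = -349157 (O = (-45384 + 183*(-116)) - 282545 = (-45384 - 21228) - 282545 = -66612 - 282545 = -349157)
1/(O + 240925) = 1/(-349157 + 240925) = 1/(-108232) = -1/108232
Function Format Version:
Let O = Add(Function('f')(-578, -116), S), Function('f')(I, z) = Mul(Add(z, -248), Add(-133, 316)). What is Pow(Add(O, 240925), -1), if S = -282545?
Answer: Rational(-1, 108232) ≈ -9.2394e-6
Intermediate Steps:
Function('f')(I, z) = Add(-45384, Mul(183, z)) (Function('f')(I, z) = Mul(Add(-248, z), 183) = Add(-45384, Mul(183, z)))
O = -349157 (O = Add(Add(-45384, Mul(183, -116)), -282545) = Add(Add(-45384, -21228), -282545) = Add(-66612, -282545) = -349157)
Pow(Add(O, 240925), -1) = Pow(Add(-349157, 240925), -1) = Pow(-108232, -1) = Rational(-1, 108232)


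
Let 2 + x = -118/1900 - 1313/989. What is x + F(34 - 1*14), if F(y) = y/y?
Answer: -2245251/939550 ≈ -2.3897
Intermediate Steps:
F(y) = 1
x = -3184801/939550 (x = -2 + (-118/1900 - 1313/989) = -2 + (-118*1/1900 - 1313*1/989) = -2 + (-59/950 - 1313/989) = -2 - 1305701/939550 = -3184801/939550 ≈ -3.3897)
x + F(34 - 1*14) = -3184801/939550 + 1 = -2245251/939550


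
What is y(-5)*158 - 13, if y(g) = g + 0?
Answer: -803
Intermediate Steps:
y(g) = g
y(-5)*158 - 13 = -5*158 - 13 = -790 - 13 = -803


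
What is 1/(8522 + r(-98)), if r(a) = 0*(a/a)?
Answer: 1/8522 ≈ 0.00011734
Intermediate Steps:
r(a) = 0 (r(a) = 0*1 = 0)
1/(8522 + r(-98)) = 1/(8522 + 0) = 1/8522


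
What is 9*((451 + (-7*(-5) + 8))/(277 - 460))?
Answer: -1482/61 ≈ -24.295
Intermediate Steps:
9*((451 + (-7*(-5) + 8))/(277 - 460)) = 9*((451 + (35 + 8))/(-183)) = 9*((451 + 43)*(-1/183)) = 9*(494*(-1/183)) = 9*(-494/183) = -1482/61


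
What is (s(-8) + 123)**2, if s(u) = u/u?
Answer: 15376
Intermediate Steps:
s(u) = 1
(s(-8) + 123)**2 = (1 + 123)**2 = 124**2 = 15376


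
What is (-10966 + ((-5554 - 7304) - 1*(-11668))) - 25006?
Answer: -37162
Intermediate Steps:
(-10966 + ((-5554 - 7304) - 1*(-11668))) - 25006 = (-10966 + (-12858 + 11668)) - 25006 = (-10966 - 1190) - 25006 = -12156 - 25006 = -37162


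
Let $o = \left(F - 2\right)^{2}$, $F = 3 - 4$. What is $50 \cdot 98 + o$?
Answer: $4909$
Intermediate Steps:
$F = -1$ ($F = 3 - 4 = -1$)
$o = 9$ ($o = \left(-1 - 2\right)^{2} = \left(-3\right)^{2} = 9$)
$50 \cdot 98 + o = 50 \cdot 98 + 9 = 4900 + 9 = 4909$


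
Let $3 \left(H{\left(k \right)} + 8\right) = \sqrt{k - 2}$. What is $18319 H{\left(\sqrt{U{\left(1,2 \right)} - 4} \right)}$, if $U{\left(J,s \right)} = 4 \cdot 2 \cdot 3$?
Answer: $-146552 + \frac{18319 \sqrt{-2 + 2 \sqrt{5}}}{3} \approx -1.3695 \cdot 10^{5}$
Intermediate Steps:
$U{\left(J,s \right)} = 24$ ($U{\left(J,s \right)} = 8 \cdot 3 = 24$)
$H{\left(k \right)} = -8 + \frac{\sqrt{-2 + k}}{3}$ ($H{\left(k \right)} = -8 + \frac{\sqrt{k - 2}}{3} = -8 + \frac{\sqrt{-2 + k}}{3}$)
$18319 H{\left(\sqrt{U{\left(1,2 \right)} - 4} \right)} = 18319 \left(-8 + \frac{\sqrt{-2 + \sqrt{24 - 4}}}{3}\right) = 18319 \left(-8 + \frac{\sqrt{-2 + \sqrt{20}}}{3}\right) = 18319 \left(-8 + \frac{\sqrt{-2 + 2 \sqrt{5}}}{3}\right) = -146552 + \frac{18319 \sqrt{-2 + 2 \sqrt{5}}}{3}$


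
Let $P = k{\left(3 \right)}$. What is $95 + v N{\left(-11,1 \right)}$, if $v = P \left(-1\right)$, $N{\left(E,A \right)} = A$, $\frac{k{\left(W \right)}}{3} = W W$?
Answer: $68$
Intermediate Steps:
$k{\left(W \right)} = 3 W^{2}$ ($k{\left(W \right)} = 3 W W = 3 W^{2}$)
$P = 27$ ($P = 3 \cdot 3^{2} = 3 \cdot 9 = 27$)
$v = -27$ ($v = 27 \left(-1\right) = -27$)
$95 + v N{\left(-11,1 \right)} = 95 - 27 = 68$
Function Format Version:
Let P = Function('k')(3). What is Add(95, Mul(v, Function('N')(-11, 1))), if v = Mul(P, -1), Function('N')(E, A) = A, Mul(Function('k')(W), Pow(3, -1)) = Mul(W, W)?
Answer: 68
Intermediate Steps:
Function('k')(W) = Mul(3, Pow(W, 2)) (Function('k')(W) = Mul(3, Mul(W, W)) = Mul(3, Pow(W, 2)))
P = 27 (P = Mul(3, Pow(3, 2)) = Mul(3, 9) = 27)
v = -27 (v = Mul(27, -1) = -27)
Add(95, Mul(v, Function('N')(-11, 1))) = Add(95, Mul(-27, 1)) = Add(95, -27) = 68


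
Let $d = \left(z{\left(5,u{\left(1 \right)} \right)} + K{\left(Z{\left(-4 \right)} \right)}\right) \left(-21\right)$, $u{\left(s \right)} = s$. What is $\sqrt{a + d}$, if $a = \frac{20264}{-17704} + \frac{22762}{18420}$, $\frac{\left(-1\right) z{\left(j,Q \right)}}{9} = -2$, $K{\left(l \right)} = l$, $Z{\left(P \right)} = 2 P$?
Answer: $\frac{i \sqrt{87199279318773210}}{20381730} \approx 14.488 i$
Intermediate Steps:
$z{\left(j,Q \right)} = 18$ ($z{\left(j,Q \right)} = \left(-9\right) \left(-2\right) = 18$)
$a = \frac{1857223}{20381730}$ ($a = 20264 \left(- \frac{1}{17704}\right) + 22762 \cdot \frac{1}{18420} = - \frac{2533}{2213} + \frac{11381}{9210} = \frac{1857223}{20381730} \approx 0.091122$)
$d = -210$ ($d = \left(18 + 2 \left(-4\right)\right) \left(-21\right) = \left(18 - 8\right) \left(-21\right) = 10 \left(-21\right) = -210$)
$\sqrt{a + d} = \sqrt{\frac{1857223}{20381730} - 210} = \sqrt{- \frac{4278306077}{20381730}} = \frac{i \sqrt{87199279318773210}}{20381730}$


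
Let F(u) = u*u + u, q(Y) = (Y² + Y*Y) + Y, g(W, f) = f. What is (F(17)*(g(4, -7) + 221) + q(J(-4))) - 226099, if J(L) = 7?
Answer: -160510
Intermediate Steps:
q(Y) = Y + 2*Y² (q(Y) = (Y² + Y²) + Y = 2*Y² + Y = Y + 2*Y²)
F(u) = u + u² (F(u) = u² + u = u + u²)
(F(17)*(g(4, -7) + 221) + q(J(-4))) - 226099 = ((17*(1 + 17))*(-7 + 221) + 7*(1 + 2*7)) - 226099 = ((17*18)*214 + 7*(1 + 14)) - 226099 = (306*214 + 7*15) - 226099 = (65484 + 105) - 226099 = 65589 - 226099 = -160510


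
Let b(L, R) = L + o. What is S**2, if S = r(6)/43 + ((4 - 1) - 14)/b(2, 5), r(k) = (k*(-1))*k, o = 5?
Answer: 525625/90601 ≈ 5.8015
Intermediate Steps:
b(L, R) = 5 + L (b(L, R) = L + 5 = 5 + L)
r(k) = -k**2 (r(k) = (-k)*k = -k**2)
S = -725/301 (S = -1*6**2/43 + ((4 - 1) - 14)/(5 + 2) = -1*36*(1/43) + (3 - 14)/7 = -36*1/43 - 11*1/7 = -36/43 - 11/7 = -725/301 ≈ -2.4086)
S**2 = (-725/301)**2 = 525625/90601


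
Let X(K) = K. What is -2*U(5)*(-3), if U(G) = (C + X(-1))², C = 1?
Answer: 0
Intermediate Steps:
U(G) = 0 (U(G) = (1 - 1)² = 0² = 0)
-2*U(5)*(-3) = -2*0*(-3) = 0*(-3) = 0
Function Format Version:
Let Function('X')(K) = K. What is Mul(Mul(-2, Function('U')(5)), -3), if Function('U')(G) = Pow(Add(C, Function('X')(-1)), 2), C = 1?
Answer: 0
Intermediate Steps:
Function('U')(G) = 0 (Function('U')(G) = Pow(Add(1, -1), 2) = Pow(0, 2) = 0)
Mul(Mul(-2, Function('U')(5)), -3) = Mul(Mul(-2, 0), -3) = Mul(0, -3) = 0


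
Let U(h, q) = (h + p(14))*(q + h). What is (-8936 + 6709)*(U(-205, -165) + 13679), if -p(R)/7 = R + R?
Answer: -360883123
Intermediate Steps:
p(R) = -14*R (p(R) = -7*(R + R) = -14*R)
U(h, q) = (-196 + h)*(h + q) (U(h, q) = (h - 14*14)*(q + h) = (h - 196)*(h + q) = (-196 + h)*(h + q))
(-8936 + 6709)*(U(-205, -165) + 13679) = (-8936 + 6709)*(((-205)² - 196*(-205) - 196*(-165) - 205*(-165)) + 13679) = -2227*((42025 + 40180 + 32340 + 33825) + 13679) = -2227*(148370 + 13679) = -2227*162049 = -360883123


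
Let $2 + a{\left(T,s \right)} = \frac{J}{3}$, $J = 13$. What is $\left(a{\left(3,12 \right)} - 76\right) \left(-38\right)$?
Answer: $\frac{8398}{3} \approx 2799.3$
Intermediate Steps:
$a{\left(T,s \right)} = \frac{7}{3}$ ($a{\left(T,s \right)} = -2 + \frac{13}{3} = \frac{7}{3}$)
$\left(a{\left(3,12 \right)} - 76\right) \left(-38\right) = \left(\frac{7}{3} - 76\right) \left(-38\right) = \left(- \frac{221}{3}\right) \left(-38\right) = \frac{8398}{3}$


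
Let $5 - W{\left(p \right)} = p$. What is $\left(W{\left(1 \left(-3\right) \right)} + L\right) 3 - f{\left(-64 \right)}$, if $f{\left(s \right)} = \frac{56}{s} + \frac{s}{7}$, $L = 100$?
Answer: $\frac{18705}{56} \approx 334.02$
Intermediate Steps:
$W{\left(p \right)} = 5 - p$
$f{\left(s \right)} = \frac{56}{s} + \frac{s}{7}$ ($f{\left(s \right)} = \frac{56}{s} + s \frac{1}{7} = \frac{56}{s} + \frac{s}{7}$)
$\left(W{\left(1 \left(-3\right) \right)} + L\right) 3 - f{\left(-64 \right)} = \left(\left(5 - 1 \left(-3\right)\right) + 100\right) 3 - \left(\frac{56}{-64} + \frac{1}{7} \left(-64\right)\right) = \left(\left(5 - -3\right) + 100\right) 3 - \left(56 \left(- \frac{1}{64}\right) - \frac{64}{7}\right) = \left(\left(5 + 3\right) + 100\right) 3 - \left(- \frac{7}{8} - \frac{64}{7}\right) = \left(8 + 100\right) 3 - - \frac{561}{56} = 108 \cdot 3 + \frac{561}{56} = 324 + \frac{561}{56} = \frac{18705}{56}$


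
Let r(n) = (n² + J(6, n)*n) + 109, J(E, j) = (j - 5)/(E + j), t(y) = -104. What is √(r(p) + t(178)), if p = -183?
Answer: √115916002/59 ≈ 182.48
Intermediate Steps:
J(E, j) = (-5 + j)/(E + j)
r(n) = 109 + n² + n*(-5 + n)/(6 + n) (r(n) = (n² + ((-5 + n)/(6 + n))*n) + 109 = (n² + n*(-5 + n)/(6 + n)) + 109 = 109 + n² + n*(-5 + n)/(6 + n))
√(r(p) + t(178)) = √((-183*(-5 - 183) + (6 - 183)*(109 + (-183)²))/(6 - 183) - 104) = √((-183*(-188) - 177*(109 + 33489))/(-177) - 104) = √(-(34404 - 177*33598)/177 - 104) = √(-(34404 - 5946846)/177 - 104) = √(-1/177*(-5912442) - 104) = √(1970814/59 - 104) = √(1964678/59) = √115916002/59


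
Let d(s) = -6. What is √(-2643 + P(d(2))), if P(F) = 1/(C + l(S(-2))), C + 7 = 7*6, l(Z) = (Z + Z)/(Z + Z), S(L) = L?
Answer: 13*I*√563/6 ≈ 51.41*I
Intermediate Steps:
l(Z) = 1 (l(Z) = (2*Z)/((2*Z)) = (2*Z)*(1/(2*Z)) = 1)
C = 35 (C = -7 + 7*6 = -7 + 42 = 35)
P(F) = 1/36 (P(F) = 1/(35 + 1) = 1/36)
√(-2643 + P(d(2))) = √(-2643 + 1/36) = √(-95147/36) = 13*I*√563/6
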